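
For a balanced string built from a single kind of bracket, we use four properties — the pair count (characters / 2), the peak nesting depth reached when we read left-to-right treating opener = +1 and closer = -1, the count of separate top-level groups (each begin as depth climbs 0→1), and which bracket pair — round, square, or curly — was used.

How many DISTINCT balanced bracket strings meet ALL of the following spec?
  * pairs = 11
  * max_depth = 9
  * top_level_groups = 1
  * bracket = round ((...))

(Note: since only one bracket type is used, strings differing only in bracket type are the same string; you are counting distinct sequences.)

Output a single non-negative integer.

Answer: 133

Derivation:
Spec: pairs=11 depth=9 groups=1
Count(depth <= 9) = 16778
Count(depth <= 8) = 16645
Count(depth == 9) = 16778 - 16645 = 133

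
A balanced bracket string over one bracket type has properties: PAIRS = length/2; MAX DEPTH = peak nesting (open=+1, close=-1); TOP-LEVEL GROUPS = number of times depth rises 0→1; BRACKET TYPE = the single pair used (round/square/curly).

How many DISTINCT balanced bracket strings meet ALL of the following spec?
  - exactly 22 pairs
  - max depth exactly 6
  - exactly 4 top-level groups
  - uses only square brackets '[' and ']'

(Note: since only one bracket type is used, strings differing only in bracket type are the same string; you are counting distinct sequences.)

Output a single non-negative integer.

Spec: pairs=22 depth=6 groups=4
Count(depth <= 6) = 6569259420
Count(depth <= 5) = 3540293974
Count(depth == 6) = 6569259420 - 3540293974 = 3028965446

Answer: 3028965446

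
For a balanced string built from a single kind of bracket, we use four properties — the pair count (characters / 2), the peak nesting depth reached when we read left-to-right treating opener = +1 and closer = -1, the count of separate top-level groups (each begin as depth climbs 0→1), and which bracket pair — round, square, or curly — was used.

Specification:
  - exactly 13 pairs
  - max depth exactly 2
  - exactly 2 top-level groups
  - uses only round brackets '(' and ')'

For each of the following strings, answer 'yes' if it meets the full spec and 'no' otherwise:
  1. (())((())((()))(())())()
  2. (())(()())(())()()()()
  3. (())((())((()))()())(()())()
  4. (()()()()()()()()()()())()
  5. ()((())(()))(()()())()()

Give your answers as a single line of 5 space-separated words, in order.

String 1 '(())((())((()))(())())()': depth seq [1 2 1 0 1 2 3 2 1 2 3 4 3 2 1 2 3 2 1 2 1 0 1 0]
  -> pairs=12 depth=4 groups=3 -> no
String 2 '(())(()())(())()()()()': depth seq [1 2 1 0 1 2 1 2 1 0 1 2 1 0 1 0 1 0 1 0 1 0]
  -> pairs=11 depth=2 groups=7 -> no
String 3 '(())((())((()))()())(()())()': depth seq [1 2 1 0 1 2 3 2 1 2 3 4 3 2 1 2 1 2 1 0 1 2 1 2 1 0 1 0]
  -> pairs=14 depth=4 groups=4 -> no
String 4 '(()()()()()()()()()()())()': depth seq [1 2 1 2 1 2 1 2 1 2 1 2 1 2 1 2 1 2 1 2 1 2 1 0 1 0]
  -> pairs=13 depth=2 groups=2 -> yes
String 5 '()((())(()))(()()())()()': depth seq [1 0 1 2 3 2 1 2 3 2 1 0 1 2 1 2 1 2 1 0 1 0 1 0]
  -> pairs=12 depth=3 groups=5 -> no

Answer: no no no yes no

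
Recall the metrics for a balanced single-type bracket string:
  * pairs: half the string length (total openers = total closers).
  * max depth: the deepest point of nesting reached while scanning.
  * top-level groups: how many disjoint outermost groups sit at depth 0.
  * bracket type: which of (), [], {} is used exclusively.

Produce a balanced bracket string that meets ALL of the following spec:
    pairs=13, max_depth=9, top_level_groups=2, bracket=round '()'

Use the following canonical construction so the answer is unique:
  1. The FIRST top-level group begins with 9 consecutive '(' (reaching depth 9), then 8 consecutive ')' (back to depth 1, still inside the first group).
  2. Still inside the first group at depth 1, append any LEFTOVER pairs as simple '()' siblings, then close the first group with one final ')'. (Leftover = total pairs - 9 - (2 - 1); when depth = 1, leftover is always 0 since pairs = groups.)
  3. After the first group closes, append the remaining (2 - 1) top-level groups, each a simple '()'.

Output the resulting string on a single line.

Answer: ((((((((())))))))()()())()

Derivation:
Spec: pairs=13 depth=9 groups=2
Leftover pairs = 13 - 9 - (2-1) = 3
First group: deep chain of depth 9 + 3 sibling pairs
Remaining 1 groups: simple '()' each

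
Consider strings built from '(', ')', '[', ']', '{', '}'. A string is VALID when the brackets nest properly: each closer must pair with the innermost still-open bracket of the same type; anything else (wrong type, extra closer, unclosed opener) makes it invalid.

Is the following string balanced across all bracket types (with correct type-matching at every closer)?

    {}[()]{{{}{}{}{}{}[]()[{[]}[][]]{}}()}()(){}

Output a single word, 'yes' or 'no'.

pos 0: push '{'; stack = {
pos 1: '}' matches '{'; pop; stack = (empty)
pos 2: push '['; stack = [
pos 3: push '('; stack = [(
pos 4: ')' matches '('; pop; stack = [
pos 5: ']' matches '['; pop; stack = (empty)
pos 6: push '{'; stack = {
pos 7: push '{'; stack = {{
pos 8: push '{'; stack = {{{
pos 9: '}' matches '{'; pop; stack = {{
pos 10: push '{'; stack = {{{
pos 11: '}' matches '{'; pop; stack = {{
pos 12: push '{'; stack = {{{
pos 13: '}' matches '{'; pop; stack = {{
pos 14: push '{'; stack = {{{
pos 15: '}' matches '{'; pop; stack = {{
pos 16: push '{'; stack = {{{
pos 17: '}' matches '{'; pop; stack = {{
pos 18: push '['; stack = {{[
pos 19: ']' matches '['; pop; stack = {{
pos 20: push '('; stack = {{(
pos 21: ')' matches '('; pop; stack = {{
pos 22: push '['; stack = {{[
pos 23: push '{'; stack = {{[{
pos 24: push '['; stack = {{[{[
pos 25: ']' matches '['; pop; stack = {{[{
pos 26: '}' matches '{'; pop; stack = {{[
pos 27: push '['; stack = {{[[
pos 28: ']' matches '['; pop; stack = {{[
pos 29: push '['; stack = {{[[
pos 30: ']' matches '['; pop; stack = {{[
pos 31: ']' matches '['; pop; stack = {{
pos 32: push '{'; stack = {{{
pos 33: '}' matches '{'; pop; stack = {{
pos 34: '}' matches '{'; pop; stack = {
pos 35: push '('; stack = {(
pos 36: ')' matches '('; pop; stack = {
pos 37: '}' matches '{'; pop; stack = (empty)
pos 38: push '('; stack = (
pos 39: ')' matches '('; pop; stack = (empty)
pos 40: push '('; stack = (
pos 41: ')' matches '('; pop; stack = (empty)
pos 42: push '{'; stack = {
pos 43: '}' matches '{'; pop; stack = (empty)
end: stack empty → VALID
Verdict: properly nested → yes

Answer: yes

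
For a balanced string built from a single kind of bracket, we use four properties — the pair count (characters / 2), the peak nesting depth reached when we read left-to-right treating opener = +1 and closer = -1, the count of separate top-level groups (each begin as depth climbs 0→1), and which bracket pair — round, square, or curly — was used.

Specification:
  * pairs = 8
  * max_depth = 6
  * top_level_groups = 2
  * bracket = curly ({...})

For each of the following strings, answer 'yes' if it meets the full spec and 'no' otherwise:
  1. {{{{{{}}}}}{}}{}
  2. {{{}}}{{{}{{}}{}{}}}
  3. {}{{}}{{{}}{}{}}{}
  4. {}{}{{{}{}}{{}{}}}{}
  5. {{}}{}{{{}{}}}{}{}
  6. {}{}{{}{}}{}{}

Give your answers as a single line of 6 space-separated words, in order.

Answer: yes no no no no no

Derivation:
String 1 '{{{{{{}}}}}{}}{}': depth seq [1 2 3 4 5 6 5 4 3 2 1 2 1 0 1 0]
  -> pairs=8 depth=6 groups=2 -> yes
String 2 '{{{}}}{{{}{{}}{}{}}}': depth seq [1 2 3 2 1 0 1 2 3 2 3 4 3 2 3 2 3 2 1 0]
  -> pairs=10 depth=4 groups=2 -> no
String 3 '{}{{}}{{{}}{}{}}{}': depth seq [1 0 1 2 1 0 1 2 3 2 1 2 1 2 1 0 1 0]
  -> pairs=9 depth=3 groups=4 -> no
String 4 '{}{}{{{}{}}{{}{}}}{}': depth seq [1 0 1 0 1 2 3 2 3 2 1 2 3 2 3 2 1 0 1 0]
  -> pairs=10 depth=3 groups=4 -> no
String 5 '{{}}{}{{{}{}}}{}{}': depth seq [1 2 1 0 1 0 1 2 3 2 3 2 1 0 1 0 1 0]
  -> pairs=9 depth=3 groups=5 -> no
String 6 '{}{}{{}{}}{}{}': depth seq [1 0 1 0 1 2 1 2 1 0 1 0 1 0]
  -> pairs=7 depth=2 groups=5 -> no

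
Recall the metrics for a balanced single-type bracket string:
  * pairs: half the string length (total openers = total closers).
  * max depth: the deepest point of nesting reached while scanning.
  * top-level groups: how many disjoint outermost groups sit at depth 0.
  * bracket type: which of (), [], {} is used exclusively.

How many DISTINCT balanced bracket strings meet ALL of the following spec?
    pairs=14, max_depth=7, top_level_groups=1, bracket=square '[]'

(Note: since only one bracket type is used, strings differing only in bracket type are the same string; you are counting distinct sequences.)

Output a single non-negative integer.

Spec: pairs=14 depth=7 groups=1
Count(depth <= 7) = 629280
Count(depth <= 6) = 479779
Count(depth == 7) = 629280 - 479779 = 149501

Answer: 149501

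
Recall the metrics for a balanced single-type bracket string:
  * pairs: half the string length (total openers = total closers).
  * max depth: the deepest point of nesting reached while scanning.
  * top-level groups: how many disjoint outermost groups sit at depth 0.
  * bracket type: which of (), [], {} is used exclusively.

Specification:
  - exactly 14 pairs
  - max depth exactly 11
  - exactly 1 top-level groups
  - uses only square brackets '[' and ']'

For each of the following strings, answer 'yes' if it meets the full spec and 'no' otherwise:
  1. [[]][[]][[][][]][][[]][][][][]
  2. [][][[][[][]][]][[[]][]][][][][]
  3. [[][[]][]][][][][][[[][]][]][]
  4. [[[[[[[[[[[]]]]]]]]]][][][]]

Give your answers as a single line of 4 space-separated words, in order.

Answer: no no no yes

Derivation:
String 1 '[[]][[]][[][][]][][[]][][][][]': depth seq [1 2 1 0 1 2 1 0 1 2 1 2 1 2 1 0 1 0 1 2 1 0 1 0 1 0 1 0 1 0]
  -> pairs=15 depth=2 groups=9 -> no
String 2 '[][][[][[][]][]][[[]][]][][][][]': depth seq [1 0 1 0 1 2 1 2 3 2 3 2 1 2 1 0 1 2 3 2 1 2 1 0 1 0 1 0 1 0 1 0]
  -> pairs=16 depth=3 groups=8 -> no
String 3 '[[][[]][]][][][][][[[][]][]][]': depth seq [1 2 1 2 3 2 1 2 1 0 1 0 1 0 1 0 1 0 1 2 3 2 3 2 1 2 1 0 1 0]
  -> pairs=15 depth=3 groups=7 -> no
String 4 '[[[[[[[[[[[]]]]]]]]]][][][]]': depth seq [1 2 3 4 5 6 7 8 9 10 11 10 9 8 7 6 5 4 3 2 1 2 1 2 1 2 1 0]
  -> pairs=14 depth=11 groups=1 -> yes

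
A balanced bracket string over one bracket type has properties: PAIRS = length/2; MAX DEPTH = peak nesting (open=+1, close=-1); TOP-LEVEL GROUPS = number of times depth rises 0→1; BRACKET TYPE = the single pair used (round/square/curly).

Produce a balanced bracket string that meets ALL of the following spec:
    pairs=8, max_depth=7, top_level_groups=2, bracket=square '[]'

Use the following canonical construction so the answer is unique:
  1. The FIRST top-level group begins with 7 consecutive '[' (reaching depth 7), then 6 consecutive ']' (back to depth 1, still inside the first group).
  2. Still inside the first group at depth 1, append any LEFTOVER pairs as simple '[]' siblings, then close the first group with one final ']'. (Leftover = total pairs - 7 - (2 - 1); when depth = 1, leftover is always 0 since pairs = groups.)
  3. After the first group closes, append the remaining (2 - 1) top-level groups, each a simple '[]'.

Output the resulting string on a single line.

Answer: [[[[[[[]]]]]]][]

Derivation:
Spec: pairs=8 depth=7 groups=2
Leftover pairs = 8 - 7 - (2-1) = 0
First group: deep chain of depth 7 + 0 sibling pairs
Remaining 1 groups: simple '[]' each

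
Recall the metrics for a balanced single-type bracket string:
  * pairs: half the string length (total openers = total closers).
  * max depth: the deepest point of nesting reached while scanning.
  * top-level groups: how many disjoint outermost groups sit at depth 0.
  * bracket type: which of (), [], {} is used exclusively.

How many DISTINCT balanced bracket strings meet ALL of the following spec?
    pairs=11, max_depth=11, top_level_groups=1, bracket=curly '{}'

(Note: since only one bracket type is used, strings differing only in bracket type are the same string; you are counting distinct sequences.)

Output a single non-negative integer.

Answer: 1

Derivation:
Spec: pairs=11 depth=11 groups=1
Count(depth <= 11) = 16796
Count(depth <= 10) = 16795
Count(depth == 11) = 16796 - 16795 = 1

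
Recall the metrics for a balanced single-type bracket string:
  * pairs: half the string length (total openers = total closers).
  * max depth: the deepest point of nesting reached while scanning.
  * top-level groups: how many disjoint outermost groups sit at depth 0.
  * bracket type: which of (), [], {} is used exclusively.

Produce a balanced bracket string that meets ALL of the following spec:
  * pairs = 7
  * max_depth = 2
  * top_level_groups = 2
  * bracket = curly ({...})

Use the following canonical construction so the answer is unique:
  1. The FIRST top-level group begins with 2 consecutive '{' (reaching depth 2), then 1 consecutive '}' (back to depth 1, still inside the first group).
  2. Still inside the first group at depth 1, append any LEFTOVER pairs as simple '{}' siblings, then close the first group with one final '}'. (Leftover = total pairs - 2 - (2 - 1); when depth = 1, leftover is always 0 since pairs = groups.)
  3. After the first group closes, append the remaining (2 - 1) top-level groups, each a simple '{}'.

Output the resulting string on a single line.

Answer: {{}{}{}{}{}}{}

Derivation:
Spec: pairs=7 depth=2 groups=2
Leftover pairs = 7 - 2 - (2-1) = 4
First group: deep chain of depth 2 + 4 sibling pairs
Remaining 1 groups: simple '{}' each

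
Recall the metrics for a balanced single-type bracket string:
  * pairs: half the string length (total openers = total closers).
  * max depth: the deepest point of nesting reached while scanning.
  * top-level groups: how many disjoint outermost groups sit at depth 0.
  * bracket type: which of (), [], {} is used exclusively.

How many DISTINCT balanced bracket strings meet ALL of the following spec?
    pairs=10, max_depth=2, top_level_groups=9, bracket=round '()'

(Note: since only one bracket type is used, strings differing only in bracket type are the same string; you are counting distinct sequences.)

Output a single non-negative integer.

Spec: pairs=10 depth=2 groups=9
Count(depth <= 2) = 9
Count(depth <= 1) = 0
Count(depth == 2) = 9 - 0 = 9

Answer: 9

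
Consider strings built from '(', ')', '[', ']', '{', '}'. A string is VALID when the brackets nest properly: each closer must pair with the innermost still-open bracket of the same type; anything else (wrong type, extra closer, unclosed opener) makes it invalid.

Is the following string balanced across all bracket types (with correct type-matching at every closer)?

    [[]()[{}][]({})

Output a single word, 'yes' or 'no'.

Answer: no

Derivation:
pos 0: push '['; stack = [
pos 1: push '['; stack = [[
pos 2: ']' matches '['; pop; stack = [
pos 3: push '('; stack = [(
pos 4: ')' matches '('; pop; stack = [
pos 5: push '['; stack = [[
pos 6: push '{'; stack = [[{
pos 7: '}' matches '{'; pop; stack = [[
pos 8: ']' matches '['; pop; stack = [
pos 9: push '['; stack = [[
pos 10: ']' matches '['; pop; stack = [
pos 11: push '('; stack = [(
pos 12: push '{'; stack = [({
pos 13: '}' matches '{'; pop; stack = [(
pos 14: ')' matches '('; pop; stack = [
end: stack still non-empty ([) → INVALID
Verdict: unclosed openers at end: [ → no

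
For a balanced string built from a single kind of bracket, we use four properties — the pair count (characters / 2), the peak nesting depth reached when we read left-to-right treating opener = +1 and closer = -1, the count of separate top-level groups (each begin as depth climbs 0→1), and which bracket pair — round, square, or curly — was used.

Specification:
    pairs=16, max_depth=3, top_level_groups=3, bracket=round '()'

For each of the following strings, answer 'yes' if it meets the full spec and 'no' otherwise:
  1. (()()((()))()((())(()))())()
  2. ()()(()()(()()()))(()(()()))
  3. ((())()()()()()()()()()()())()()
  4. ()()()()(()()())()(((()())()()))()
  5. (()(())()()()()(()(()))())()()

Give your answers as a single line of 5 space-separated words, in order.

Answer: no no yes no no

Derivation:
String 1 '(()()((()))()((())(()))())()': depth seq [1 2 1 2 1 2 3 4 3 2 1 2 1 2 3 4 3 2 3 4 3 2 1 2 1 0 1 0]
  -> pairs=14 depth=4 groups=2 -> no
String 2 '()()(()()(()()()))(()(()()))': depth seq [1 0 1 0 1 2 1 2 1 2 3 2 3 2 3 2 1 0 1 2 1 2 3 2 3 2 1 0]
  -> pairs=14 depth=3 groups=4 -> no
String 3 '((())()()()()()()()()()()())()()': depth seq [1 2 3 2 1 2 1 2 1 2 1 2 1 2 1 2 1 2 1 2 1 2 1 2 1 2 1 0 1 0 1 0]
  -> pairs=16 depth=3 groups=3 -> yes
String 4 '()()()()(()()())()(((()())()()))()': depth seq [1 0 1 0 1 0 1 0 1 2 1 2 1 2 1 0 1 0 1 2 3 4 3 4 3 2 3 2 3 2 1 0 1 0]
  -> pairs=17 depth=4 groups=8 -> no
String 5 '(()(())()()()()(()(()))())()()': depth seq [1 2 1 2 3 2 1 2 1 2 1 2 1 2 1 2 3 2 3 4 3 2 1 2 1 0 1 0 1 0]
  -> pairs=15 depth=4 groups=3 -> no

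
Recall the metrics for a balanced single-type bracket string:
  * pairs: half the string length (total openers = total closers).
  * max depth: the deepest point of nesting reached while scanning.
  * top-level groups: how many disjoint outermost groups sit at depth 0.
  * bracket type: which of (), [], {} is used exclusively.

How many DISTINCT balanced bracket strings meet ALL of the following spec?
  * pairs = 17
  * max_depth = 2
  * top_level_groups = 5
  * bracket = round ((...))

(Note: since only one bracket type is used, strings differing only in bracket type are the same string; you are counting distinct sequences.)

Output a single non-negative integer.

Answer: 1820

Derivation:
Spec: pairs=17 depth=2 groups=5
Count(depth <= 2) = 1820
Count(depth <= 1) = 0
Count(depth == 2) = 1820 - 0 = 1820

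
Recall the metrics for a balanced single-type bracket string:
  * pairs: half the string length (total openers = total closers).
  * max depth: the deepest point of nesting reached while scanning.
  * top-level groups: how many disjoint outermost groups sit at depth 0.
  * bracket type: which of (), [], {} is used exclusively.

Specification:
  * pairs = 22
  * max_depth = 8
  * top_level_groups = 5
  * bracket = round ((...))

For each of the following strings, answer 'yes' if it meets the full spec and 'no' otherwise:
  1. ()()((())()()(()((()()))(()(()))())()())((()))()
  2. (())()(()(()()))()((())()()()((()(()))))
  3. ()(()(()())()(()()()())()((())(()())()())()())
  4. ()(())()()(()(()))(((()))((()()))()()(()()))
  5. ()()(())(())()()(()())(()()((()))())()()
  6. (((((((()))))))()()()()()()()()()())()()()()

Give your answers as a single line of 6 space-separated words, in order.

Answer: no no no no no yes

Derivation:
String 1 '()()((())()()(()((()()))(()(()))())()())((()))()': depth seq [1 0 1 0 1 2 3 2 1 2 1 2 1 2 3 2 3 4 5 4 5 4 3 2 3 4 3 4 5 4 3 2 3 2 1 2 1 2 1 0 1 2 3 2 1 0 1 0]
  -> pairs=24 depth=5 groups=5 -> no
String 2 '(())()(()(()()))()((())()()()((()(()))))': depth seq [1 2 1 0 1 0 1 2 1 2 3 2 3 2 1 0 1 0 1 2 3 2 1 2 1 2 1 2 1 2 3 4 3 4 5 4 3 2 1 0]
  -> pairs=20 depth=5 groups=5 -> no
String 3 '()(()(()())()(()()()())()((())(()())()())()())': depth seq [1 0 1 2 1 2 3 2 3 2 1 2 1 2 3 2 3 2 3 2 3 2 1 2 1 2 3 4 3 2 3 4 3 4 3 2 3 2 3 2 1 2 1 2 1 0]
  -> pairs=23 depth=4 groups=2 -> no
String 4 '()(())()()(()(()))(((()))((()()))()()(()()))': depth seq [1 0 1 2 1 0 1 0 1 0 1 2 1 2 3 2 1 0 1 2 3 4 3 2 1 2 3 4 3 4 3 2 1 2 1 2 1 2 3 2 3 2 1 0]
  -> pairs=22 depth=4 groups=6 -> no
String 5 '()()(())(())()()(()())(()()((()))())()()': depth seq [1 0 1 0 1 2 1 0 1 2 1 0 1 0 1 0 1 2 1 2 1 0 1 2 1 2 1 2 3 4 3 2 1 2 1 0 1 0 1 0]
  -> pairs=20 depth=4 groups=10 -> no
String 6 '(((((((()))))))()()()()()()()()()())()()()()': depth seq [1 2 3 4 5 6 7 8 7 6 5 4 3 2 1 2 1 2 1 2 1 2 1 2 1 2 1 2 1 2 1 2 1 2 1 0 1 0 1 0 1 0 1 0]
  -> pairs=22 depth=8 groups=5 -> yes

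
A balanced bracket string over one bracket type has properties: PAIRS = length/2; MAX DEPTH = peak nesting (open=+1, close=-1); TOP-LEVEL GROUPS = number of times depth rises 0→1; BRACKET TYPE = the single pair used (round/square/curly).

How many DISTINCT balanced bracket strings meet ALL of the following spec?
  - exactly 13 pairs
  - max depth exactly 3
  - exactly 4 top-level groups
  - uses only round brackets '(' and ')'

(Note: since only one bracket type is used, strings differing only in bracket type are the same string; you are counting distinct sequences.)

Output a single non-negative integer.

Spec: pairs=13 depth=3 groups=4
Count(depth <= 3) = 16128
Count(depth <= 2) = 220
Count(depth == 3) = 16128 - 220 = 15908

Answer: 15908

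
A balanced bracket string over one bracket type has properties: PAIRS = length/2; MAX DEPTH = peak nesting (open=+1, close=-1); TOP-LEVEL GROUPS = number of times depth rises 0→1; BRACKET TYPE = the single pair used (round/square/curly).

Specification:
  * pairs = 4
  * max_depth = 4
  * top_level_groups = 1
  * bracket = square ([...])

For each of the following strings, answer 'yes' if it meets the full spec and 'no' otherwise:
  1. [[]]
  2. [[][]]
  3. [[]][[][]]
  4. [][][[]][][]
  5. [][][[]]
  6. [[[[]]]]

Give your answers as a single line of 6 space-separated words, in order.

String 1 '[[]]': depth seq [1 2 1 0]
  -> pairs=2 depth=2 groups=1 -> no
String 2 '[[][]]': depth seq [1 2 1 2 1 0]
  -> pairs=3 depth=2 groups=1 -> no
String 3 '[[]][[][]]': depth seq [1 2 1 0 1 2 1 2 1 0]
  -> pairs=5 depth=2 groups=2 -> no
String 4 '[][][[]][][]': depth seq [1 0 1 0 1 2 1 0 1 0 1 0]
  -> pairs=6 depth=2 groups=5 -> no
String 5 '[][][[]]': depth seq [1 0 1 0 1 2 1 0]
  -> pairs=4 depth=2 groups=3 -> no
String 6 '[[[[]]]]': depth seq [1 2 3 4 3 2 1 0]
  -> pairs=4 depth=4 groups=1 -> yes

Answer: no no no no no yes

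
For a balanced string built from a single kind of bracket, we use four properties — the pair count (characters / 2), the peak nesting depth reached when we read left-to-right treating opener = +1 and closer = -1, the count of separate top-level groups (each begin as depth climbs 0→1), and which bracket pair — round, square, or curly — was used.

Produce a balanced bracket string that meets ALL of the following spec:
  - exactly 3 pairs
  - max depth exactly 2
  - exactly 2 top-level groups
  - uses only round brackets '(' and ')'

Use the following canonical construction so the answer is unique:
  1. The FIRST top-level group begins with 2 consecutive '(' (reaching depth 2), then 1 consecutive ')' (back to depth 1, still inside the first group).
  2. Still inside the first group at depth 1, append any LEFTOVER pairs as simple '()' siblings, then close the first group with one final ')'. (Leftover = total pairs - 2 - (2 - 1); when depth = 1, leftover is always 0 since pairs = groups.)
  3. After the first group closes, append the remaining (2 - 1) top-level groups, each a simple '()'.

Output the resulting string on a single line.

Spec: pairs=3 depth=2 groups=2
Leftover pairs = 3 - 2 - (2-1) = 0
First group: deep chain of depth 2 + 0 sibling pairs
Remaining 1 groups: simple '()' each

Answer: (())()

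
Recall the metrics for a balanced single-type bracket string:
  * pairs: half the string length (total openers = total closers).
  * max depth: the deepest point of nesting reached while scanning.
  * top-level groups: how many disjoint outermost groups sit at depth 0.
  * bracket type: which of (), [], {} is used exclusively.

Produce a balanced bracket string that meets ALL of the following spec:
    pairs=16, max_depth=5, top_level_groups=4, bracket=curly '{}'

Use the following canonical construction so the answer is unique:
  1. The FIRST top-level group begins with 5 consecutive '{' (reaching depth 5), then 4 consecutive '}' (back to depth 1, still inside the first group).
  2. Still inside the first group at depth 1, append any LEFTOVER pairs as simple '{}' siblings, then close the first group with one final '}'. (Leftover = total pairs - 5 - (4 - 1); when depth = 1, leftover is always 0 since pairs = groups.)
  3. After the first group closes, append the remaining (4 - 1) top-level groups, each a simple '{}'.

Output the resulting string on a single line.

Spec: pairs=16 depth=5 groups=4
Leftover pairs = 16 - 5 - (4-1) = 8
First group: deep chain of depth 5 + 8 sibling pairs
Remaining 3 groups: simple '{}' each

Answer: {{{{{}}}}{}{}{}{}{}{}{}{}}{}{}{}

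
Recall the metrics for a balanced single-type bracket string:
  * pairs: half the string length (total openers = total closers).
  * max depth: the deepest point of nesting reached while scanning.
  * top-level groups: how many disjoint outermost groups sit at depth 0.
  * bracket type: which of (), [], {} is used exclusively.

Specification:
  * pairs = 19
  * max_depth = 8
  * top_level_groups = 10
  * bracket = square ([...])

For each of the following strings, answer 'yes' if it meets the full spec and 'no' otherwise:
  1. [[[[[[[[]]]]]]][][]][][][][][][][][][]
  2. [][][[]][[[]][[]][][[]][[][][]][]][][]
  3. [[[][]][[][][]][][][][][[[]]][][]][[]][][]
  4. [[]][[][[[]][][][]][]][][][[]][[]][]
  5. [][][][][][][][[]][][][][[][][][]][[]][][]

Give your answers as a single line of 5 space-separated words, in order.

String 1 '[[[[[[[[]]]]]]][][]][][][][][][][][][]': depth seq [1 2 3 4 5 6 7 8 7 6 5 4 3 2 1 2 1 2 1 0 1 0 1 0 1 0 1 0 1 0 1 0 1 0 1 0 1 0]
  -> pairs=19 depth=8 groups=10 -> yes
String 2 '[][][[]][[[]][[]][][[]][[][][]][]][][]': depth seq [1 0 1 0 1 2 1 0 1 2 3 2 1 2 3 2 1 2 1 2 3 2 1 2 3 2 3 2 3 2 1 2 1 0 1 0 1 0]
  -> pairs=19 depth=3 groups=6 -> no
String 3 '[[[][]][[][][]][][][][][[[]]][][]][[]][][]': depth seq [1 2 3 2 3 2 1 2 3 2 3 2 3 2 1 2 1 2 1 2 1 2 1 2 3 4 3 2 1 2 1 2 1 0 1 2 1 0 1 0 1 0]
  -> pairs=21 depth=4 groups=4 -> no
String 4 '[[]][[][[[]][][][]][]][][][[]][[]][]': depth seq [1 2 1 0 1 2 1 2 3 4 3 2 3 2 3 2 3 2 1 2 1 0 1 0 1 0 1 2 1 0 1 2 1 0 1 0]
  -> pairs=18 depth=4 groups=7 -> no
String 5 '[][][][][][][][[]][][][][[][][][]][[]][][]': depth seq [1 0 1 0 1 0 1 0 1 0 1 0 1 0 1 2 1 0 1 0 1 0 1 0 1 2 1 2 1 2 1 2 1 0 1 2 1 0 1 0 1 0]
  -> pairs=21 depth=2 groups=15 -> no

Answer: yes no no no no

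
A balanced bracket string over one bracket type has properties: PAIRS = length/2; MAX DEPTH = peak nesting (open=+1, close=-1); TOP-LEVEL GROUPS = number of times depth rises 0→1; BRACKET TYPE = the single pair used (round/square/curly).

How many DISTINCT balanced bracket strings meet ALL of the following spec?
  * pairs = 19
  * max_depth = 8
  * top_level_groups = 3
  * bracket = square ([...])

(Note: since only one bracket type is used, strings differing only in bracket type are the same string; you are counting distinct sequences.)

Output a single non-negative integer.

Answer: 38328477

Derivation:
Spec: pairs=19 depth=8 groups=3
Count(depth <= 8) = 321768285
Count(depth <= 7) = 283439808
Count(depth == 8) = 321768285 - 283439808 = 38328477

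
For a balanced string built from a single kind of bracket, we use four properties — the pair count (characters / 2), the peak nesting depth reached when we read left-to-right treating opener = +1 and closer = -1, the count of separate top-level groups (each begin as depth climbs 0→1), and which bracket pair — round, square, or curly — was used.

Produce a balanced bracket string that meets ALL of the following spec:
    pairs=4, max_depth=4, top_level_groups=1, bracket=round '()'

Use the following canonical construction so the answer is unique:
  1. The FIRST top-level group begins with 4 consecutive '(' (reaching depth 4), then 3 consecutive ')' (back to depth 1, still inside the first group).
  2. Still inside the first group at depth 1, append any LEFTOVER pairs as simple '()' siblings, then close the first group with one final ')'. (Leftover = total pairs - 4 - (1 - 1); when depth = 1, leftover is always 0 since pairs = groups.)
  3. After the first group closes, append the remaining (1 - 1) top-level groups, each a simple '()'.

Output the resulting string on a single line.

Spec: pairs=4 depth=4 groups=1
Leftover pairs = 4 - 4 - (1-1) = 0
First group: deep chain of depth 4 + 0 sibling pairs
Remaining 0 groups: simple '()' each

Answer: (((())))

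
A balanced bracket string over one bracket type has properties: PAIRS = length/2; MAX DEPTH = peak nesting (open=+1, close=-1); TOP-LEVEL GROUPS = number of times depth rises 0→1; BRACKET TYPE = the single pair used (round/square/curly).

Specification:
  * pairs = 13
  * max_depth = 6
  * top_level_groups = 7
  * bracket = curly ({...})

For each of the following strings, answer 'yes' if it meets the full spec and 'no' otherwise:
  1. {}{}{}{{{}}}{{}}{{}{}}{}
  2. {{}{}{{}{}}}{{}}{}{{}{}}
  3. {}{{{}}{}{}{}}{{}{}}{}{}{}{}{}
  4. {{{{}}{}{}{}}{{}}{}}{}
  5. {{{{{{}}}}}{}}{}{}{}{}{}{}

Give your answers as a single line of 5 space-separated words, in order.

String 1 '{}{}{}{{{}}}{{}}{{}{}}{}': depth seq [1 0 1 0 1 0 1 2 3 2 1 0 1 2 1 0 1 2 1 2 1 0 1 0]
  -> pairs=12 depth=3 groups=7 -> no
String 2 '{{}{}{{}{}}}{{}}{}{{}{}}': depth seq [1 2 1 2 1 2 3 2 3 2 1 0 1 2 1 0 1 0 1 2 1 2 1 0]
  -> pairs=12 depth=3 groups=4 -> no
String 3 '{}{{{}}{}{}{}}{{}{}}{}{}{}{}{}': depth seq [1 0 1 2 3 2 1 2 1 2 1 2 1 0 1 2 1 2 1 0 1 0 1 0 1 0 1 0 1 0]
  -> pairs=15 depth=3 groups=8 -> no
String 4 '{{{{}}{}{}{}}{{}}{}}{}': depth seq [1 2 3 4 3 2 3 2 3 2 3 2 1 2 3 2 1 2 1 0 1 0]
  -> pairs=11 depth=4 groups=2 -> no
String 5 '{{{{{{}}}}}{}}{}{}{}{}{}{}': depth seq [1 2 3 4 5 6 5 4 3 2 1 2 1 0 1 0 1 0 1 0 1 0 1 0 1 0]
  -> pairs=13 depth=6 groups=7 -> yes

Answer: no no no no yes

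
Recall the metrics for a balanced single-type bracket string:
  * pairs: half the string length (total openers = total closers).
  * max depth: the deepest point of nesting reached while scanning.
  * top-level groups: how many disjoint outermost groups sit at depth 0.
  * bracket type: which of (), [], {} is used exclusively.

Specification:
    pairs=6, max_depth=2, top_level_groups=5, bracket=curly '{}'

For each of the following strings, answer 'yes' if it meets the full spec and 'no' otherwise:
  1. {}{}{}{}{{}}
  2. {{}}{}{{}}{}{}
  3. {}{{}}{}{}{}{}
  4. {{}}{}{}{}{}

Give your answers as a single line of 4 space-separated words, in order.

String 1 '{}{}{}{}{{}}': depth seq [1 0 1 0 1 0 1 0 1 2 1 0]
  -> pairs=6 depth=2 groups=5 -> yes
String 2 '{{}}{}{{}}{}{}': depth seq [1 2 1 0 1 0 1 2 1 0 1 0 1 0]
  -> pairs=7 depth=2 groups=5 -> no
String 3 '{}{{}}{}{}{}{}': depth seq [1 0 1 2 1 0 1 0 1 0 1 0 1 0]
  -> pairs=7 depth=2 groups=6 -> no
String 4 '{{}}{}{}{}{}': depth seq [1 2 1 0 1 0 1 0 1 0 1 0]
  -> pairs=6 depth=2 groups=5 -> yes

Answer: yes no no yes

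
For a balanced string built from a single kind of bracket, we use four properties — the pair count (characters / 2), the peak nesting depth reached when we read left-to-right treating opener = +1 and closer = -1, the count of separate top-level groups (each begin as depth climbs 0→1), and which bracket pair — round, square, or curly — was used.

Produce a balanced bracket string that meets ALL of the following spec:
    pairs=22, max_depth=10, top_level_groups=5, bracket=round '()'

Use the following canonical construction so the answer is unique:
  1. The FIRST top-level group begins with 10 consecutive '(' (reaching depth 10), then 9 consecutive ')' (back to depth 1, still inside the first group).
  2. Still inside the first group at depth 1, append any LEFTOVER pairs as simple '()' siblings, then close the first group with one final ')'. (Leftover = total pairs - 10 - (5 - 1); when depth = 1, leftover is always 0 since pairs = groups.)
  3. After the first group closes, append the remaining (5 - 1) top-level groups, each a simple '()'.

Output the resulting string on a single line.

Answer: (((((((((()))))))))()()()()()()()())()()()()

Derivation:
Spec: pairs=22 depth=10 groups=5
Leftover pairs = 22 - 10 - (5-1) = 8
First group: deep chain of depth 10 + 8 sibling pairs
Remaining 4 groups: simple '()' each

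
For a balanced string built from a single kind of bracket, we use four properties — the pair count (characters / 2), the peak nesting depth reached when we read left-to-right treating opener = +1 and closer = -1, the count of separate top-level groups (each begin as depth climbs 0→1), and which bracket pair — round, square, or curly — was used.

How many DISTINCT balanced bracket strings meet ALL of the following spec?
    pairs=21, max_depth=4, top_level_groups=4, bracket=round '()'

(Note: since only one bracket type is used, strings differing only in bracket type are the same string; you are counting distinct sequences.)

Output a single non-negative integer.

Spec: pairs=21 depth=4 groups=4
Count(depth <= 4) = 320747544
Count(depth <= 3) = 15859712
Count(depth == 4) = 320747544 - 15859712 = 304887832

Answer: 304887832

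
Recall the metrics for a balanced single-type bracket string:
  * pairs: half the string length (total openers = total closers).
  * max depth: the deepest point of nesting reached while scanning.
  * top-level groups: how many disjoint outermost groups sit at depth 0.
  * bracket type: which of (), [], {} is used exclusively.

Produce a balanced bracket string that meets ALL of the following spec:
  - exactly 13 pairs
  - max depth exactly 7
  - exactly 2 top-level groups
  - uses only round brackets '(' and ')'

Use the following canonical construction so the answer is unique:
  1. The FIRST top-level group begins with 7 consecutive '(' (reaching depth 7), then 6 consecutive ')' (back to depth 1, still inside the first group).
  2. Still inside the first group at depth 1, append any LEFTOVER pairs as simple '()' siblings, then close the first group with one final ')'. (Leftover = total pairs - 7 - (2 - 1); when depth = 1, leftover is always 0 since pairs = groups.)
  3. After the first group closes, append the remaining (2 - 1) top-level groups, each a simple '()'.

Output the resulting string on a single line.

Spec: pairs=13 depth=7 groups=2
Leftover pairs = 13 - 7 - (2-1) = 5
First group: deep chain of depth 7 + 5 sibling pairs
Remaining 1 groups: simple '()' each

Answer: ((((((())))))()()()()())()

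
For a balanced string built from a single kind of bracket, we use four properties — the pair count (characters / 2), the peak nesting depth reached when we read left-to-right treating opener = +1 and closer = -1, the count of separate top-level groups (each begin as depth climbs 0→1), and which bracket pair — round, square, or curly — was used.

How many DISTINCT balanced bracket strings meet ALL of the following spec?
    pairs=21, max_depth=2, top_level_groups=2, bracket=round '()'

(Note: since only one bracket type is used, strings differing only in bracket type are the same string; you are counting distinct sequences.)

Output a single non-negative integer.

Spec: pairs=21 depth=2 groups=2
Count(depth <= 2) = 20
Count(depth <= 1) = 0
Count(depth == 2) = 20 - 0 = 20

Answer: 20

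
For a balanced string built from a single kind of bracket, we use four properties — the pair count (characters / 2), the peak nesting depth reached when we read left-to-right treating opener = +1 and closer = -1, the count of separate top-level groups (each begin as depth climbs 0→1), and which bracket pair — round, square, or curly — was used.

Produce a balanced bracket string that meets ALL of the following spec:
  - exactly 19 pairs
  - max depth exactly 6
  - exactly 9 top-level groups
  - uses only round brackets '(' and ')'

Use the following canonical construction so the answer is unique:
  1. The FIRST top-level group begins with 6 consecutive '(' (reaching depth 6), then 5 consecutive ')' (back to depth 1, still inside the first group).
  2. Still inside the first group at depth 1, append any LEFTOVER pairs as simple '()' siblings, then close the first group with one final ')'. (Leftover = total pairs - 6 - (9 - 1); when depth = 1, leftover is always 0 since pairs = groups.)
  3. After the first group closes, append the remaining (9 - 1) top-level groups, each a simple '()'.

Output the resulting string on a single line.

Spec: pairs=19 depth=6 groups=9
Leftover pairs = 19 - 6 - (9-1) = 5
First group: deep chain of depth 6 + 5 sibling pairs
Remaining 8 groups: simple '()' each

Answer: (((((()))))()()()()())()()()()()()()()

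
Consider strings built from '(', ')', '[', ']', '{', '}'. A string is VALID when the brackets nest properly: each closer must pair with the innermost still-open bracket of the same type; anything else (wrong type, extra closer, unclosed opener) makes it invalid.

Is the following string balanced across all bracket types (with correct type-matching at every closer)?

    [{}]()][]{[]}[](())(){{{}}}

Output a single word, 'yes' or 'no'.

Answer: no

Derivation:
pos 0: push '['; stack = [
pos 1: push '{'; stack = [{
pos 2: '}' matches '{'; pop; stack = [
pos 3: ']' matches '['; pop; stack = (empty)
pos 4: push '('; stack = (
pos 5: ')' matches '('; pop; stack = (empty)
pos 6: saw closer ']' but stack is empty → INVALID
Verdict: unmatched closer ']' at position 6 → no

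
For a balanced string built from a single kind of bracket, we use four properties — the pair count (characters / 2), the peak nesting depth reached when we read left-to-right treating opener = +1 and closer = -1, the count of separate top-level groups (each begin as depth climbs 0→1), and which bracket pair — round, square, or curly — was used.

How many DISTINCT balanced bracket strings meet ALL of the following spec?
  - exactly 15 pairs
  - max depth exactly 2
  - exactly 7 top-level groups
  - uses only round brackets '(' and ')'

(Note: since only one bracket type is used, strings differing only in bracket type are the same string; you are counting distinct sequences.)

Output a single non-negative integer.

Answer: 3003

Derivation:
Spec: pairs=15 depth=2 groups=7
Count(depth <= 2) = 3003
Count(depth <= 1) = 0
Count(depth == 2) = 3003 - 0 = 3003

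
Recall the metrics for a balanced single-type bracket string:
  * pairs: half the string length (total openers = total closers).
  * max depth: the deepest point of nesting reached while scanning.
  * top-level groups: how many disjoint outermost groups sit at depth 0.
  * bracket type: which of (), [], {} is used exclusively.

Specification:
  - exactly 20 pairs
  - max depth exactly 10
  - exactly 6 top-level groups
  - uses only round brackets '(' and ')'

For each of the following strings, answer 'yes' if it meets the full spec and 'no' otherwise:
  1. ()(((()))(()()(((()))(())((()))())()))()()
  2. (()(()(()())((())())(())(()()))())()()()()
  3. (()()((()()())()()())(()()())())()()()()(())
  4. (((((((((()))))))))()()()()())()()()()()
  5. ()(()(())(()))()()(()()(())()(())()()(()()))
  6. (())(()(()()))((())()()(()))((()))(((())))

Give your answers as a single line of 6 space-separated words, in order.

String 1 '()(((()))(()()(((()))(())((()))())()))()()': depth seq [1 0 1 2 3 4 3 2 1 2 3 2 3 2 3 4 5 6 5 4 3 4 5 4 3 4 5 6 5 4 3 4 3 2 3 2 1 0 1 0 1 0]
  -> pairs=21 depth=6 groups=4 -> no
String 2 '(()(()(()())((())())(())(()()))())()()()()': depth seq [1 2 1 2 3 2 3 4 3 4 3 2 3 4 5 4 3 4 3 2 3 4 3 2 3 4 3 4 3 2 1 2 1 0 1 0 1 0 1 0 1 0]
  -> pairs=21 depth=5 groups=5 -> no
String 3 '(()()((()()())()()())(()()())())()()()()(())': depth seq [1 2 1 2 1 2 3 4 3 4 3 4 3 2 3 2 3 2 3 2 1 2 3 2 3 2 3 2 1 2 1 0 1 0 1 0 1 0 1 0 1 2 1 0]
  -> pairs=22 depth=4 groups=6 -> no
String 4 '(((((((((()))))))))()()()()())()()()()()': depth seq [1 2 3 4 5 6 7 8 9 10 9 8 7 6 5 4 3 2 1 2 1 2 1 2 1 2 1 2 1 0 1 0 1 0 1 0 1 0 1 0]
  -> pairs=20 depth=10 groups=6 -> yes
String 5 '()(()(())(()))()()(()()(())()(())()()(()()))': depth seq [1 0 1 2 1 2 3 2 1 2 3 2 1 0 1 0 1 0 1 2 1 2 1 2 3 2 1 2 1 2 3 2 1 2 1 2 1 2 3 2 3 2 1 0]
  -> pairs=22 depth=3 groups=5 -> no
String 6 '(())(()(()()))((())()()(()))((()))(((())))': depth seq [1 2 1 0 1 2 1 2 3 2 3 2 1 0 1 2 3 2 1 2 1 2 1 2 3 2 1 0 1 2 3 2 1 0 1 2 3 4 3 2 1 0]
  -> pairs=21 depth=4 groups=5 -> no

Answer: no no no yes no no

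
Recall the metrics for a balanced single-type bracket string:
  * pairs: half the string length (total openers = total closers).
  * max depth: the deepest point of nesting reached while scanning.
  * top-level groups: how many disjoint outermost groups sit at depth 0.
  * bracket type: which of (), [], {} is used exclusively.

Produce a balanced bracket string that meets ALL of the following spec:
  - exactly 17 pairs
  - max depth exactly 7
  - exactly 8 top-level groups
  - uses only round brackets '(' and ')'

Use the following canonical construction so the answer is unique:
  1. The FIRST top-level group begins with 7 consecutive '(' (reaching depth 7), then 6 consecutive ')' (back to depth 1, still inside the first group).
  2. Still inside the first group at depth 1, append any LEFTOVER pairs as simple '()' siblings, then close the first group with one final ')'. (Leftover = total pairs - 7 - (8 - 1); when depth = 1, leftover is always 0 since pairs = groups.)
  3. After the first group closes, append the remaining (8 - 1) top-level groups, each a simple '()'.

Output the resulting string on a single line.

Answer: ((((((())))))()()())()()()()()()()

Derivation:
Spec: pairs=17 depth=7 groups=8
Leftover pairs = 17 - 7 - (8-1) = 3
First group: deep chain of depth 7 + 3 sibling pairs
Remaining 7 groups: simple '()' each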